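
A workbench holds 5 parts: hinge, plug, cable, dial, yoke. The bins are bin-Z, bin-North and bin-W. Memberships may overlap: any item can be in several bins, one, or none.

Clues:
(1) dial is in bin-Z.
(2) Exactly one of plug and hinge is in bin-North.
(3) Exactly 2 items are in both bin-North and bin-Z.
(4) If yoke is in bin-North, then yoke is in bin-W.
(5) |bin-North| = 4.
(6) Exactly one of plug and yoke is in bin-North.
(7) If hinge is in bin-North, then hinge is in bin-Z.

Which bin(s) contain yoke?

yoke: bin-North, bin-W

From (1): dial ∈ bin-Z.
Suppose yoke ∈ bin-Z: no assignment then satisfies all the clues, so yoke ∉ bin-Z.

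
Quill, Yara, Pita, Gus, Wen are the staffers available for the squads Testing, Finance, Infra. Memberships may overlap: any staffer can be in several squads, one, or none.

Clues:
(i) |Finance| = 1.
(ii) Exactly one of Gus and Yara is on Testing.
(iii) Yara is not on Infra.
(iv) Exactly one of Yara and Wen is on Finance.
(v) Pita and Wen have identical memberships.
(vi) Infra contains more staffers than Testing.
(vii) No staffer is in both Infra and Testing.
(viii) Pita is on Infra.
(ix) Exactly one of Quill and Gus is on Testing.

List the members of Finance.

From (iii): Yara ∉ Infra.
From (viii): Pita ∈ Infra.
(v): Wen matches Pita: Wen ∈ Infra.
(vii) (disjoint): Pita ∉ Testing.
(vii) (disjoint): Wen ∉ Testing.
Suppose Quill ∈ Finance: no assignment then satisfies all the clues, so Quill ∉ Finance.

Finance = {Yara}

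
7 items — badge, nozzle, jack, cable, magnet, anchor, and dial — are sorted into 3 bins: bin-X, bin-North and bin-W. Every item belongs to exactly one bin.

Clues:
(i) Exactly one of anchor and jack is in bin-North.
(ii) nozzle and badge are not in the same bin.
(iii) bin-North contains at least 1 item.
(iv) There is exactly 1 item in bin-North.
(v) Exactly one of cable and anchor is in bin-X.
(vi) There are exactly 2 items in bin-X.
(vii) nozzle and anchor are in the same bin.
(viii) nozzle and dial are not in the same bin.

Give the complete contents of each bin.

bin-X = {anchor, nozzle}; bin-North = {jack}; bin-W = {badge, cable, dial, magnet}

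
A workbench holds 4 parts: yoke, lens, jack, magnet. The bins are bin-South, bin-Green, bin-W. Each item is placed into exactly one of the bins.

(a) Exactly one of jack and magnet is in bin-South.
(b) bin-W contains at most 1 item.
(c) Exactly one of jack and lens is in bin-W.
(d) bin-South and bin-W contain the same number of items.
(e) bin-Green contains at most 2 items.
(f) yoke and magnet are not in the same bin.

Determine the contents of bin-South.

bin-South = {magnet}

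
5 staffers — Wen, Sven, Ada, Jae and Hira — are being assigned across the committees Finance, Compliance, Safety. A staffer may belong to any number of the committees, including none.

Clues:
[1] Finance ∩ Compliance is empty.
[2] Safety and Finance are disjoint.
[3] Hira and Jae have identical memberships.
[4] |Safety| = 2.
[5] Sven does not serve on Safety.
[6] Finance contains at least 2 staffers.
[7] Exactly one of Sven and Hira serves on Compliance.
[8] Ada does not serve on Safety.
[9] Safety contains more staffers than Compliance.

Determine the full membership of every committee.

Finance = {Ada, Wen}; Compliance = {Sven}; Safety = {Hira, Jae}

From (5): Sven ∉ Safety.
From (8): Ada ∉ Safety.
Suppose Wen ∉ Finance: no assignment then satisfies all the clues, so Wen ∈ Finance.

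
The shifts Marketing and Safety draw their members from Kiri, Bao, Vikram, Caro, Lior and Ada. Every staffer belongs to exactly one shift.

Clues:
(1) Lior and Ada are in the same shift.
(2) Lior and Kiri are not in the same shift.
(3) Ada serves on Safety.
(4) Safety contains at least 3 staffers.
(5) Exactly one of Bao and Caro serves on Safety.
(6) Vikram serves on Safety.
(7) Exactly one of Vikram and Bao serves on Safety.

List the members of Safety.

Safety = {Ada, Caro, Lior, Vikram}

From (3): Ada ∈ Safety.
From (6): Vikram ∈ Safety.
(1): Lior matches Ada: Lior ∉ Marketing.
(1): Lior matches Ada: Lior ∈ Safety.
(2): Kiri ∉ Safety.
(7) (exactly one): Bao ∉ Safety.
Only one shift left: Kiri ∈ Marketing.
Only one shift left: Bao ∈ Marketing.
(5) (exactly one): Caro ∈ Safety.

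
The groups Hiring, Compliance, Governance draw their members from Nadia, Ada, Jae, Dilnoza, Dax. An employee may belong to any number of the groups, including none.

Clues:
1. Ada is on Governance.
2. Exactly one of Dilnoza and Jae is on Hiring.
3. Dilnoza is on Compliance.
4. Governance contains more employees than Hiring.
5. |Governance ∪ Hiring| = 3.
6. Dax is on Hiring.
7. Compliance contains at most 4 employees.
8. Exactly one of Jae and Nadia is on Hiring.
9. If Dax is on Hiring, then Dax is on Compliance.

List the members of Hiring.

Hiring = {Dax, Jae}

From (1): Ada ∈ Governance.
From (3): Dilnoza ∈ Compliance.
From (6): Dax ∈ Hiring.
(9): Dax ∈ Compliance.
Suppose Nadia ∈ Hiring: no assignment then satisfies all the clues, so Nadia ∉ Hiring.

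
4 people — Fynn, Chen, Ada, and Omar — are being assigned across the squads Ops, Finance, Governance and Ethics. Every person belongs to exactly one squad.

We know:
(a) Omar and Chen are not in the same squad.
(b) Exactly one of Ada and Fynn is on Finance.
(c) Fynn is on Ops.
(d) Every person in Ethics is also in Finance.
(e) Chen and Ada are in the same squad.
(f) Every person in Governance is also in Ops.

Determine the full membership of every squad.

From (c): Fynn ∈ Ops.
(b) (exactly one): Ada ∈ Finance.
(e): Chen matches Ada: Chen ∉ Ops.
(e): Chen matches Ada: Chen ∈ Finance.
(a): Omar ∉ Finance.
(d) contrapositive: Omar ∉ Ethics.
Suppose Omar ∉ Ops: no assignment then satisfies all the clues, so Omar ∈ Ops.

Ops = {Fynn, Omar}; Finance = {Ada, Chen}; Governance = {}; Ethics = {}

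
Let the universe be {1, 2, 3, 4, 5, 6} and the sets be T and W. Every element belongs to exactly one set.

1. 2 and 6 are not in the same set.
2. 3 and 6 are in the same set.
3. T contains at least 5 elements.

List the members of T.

T = {1, 3, 4, 5, 6}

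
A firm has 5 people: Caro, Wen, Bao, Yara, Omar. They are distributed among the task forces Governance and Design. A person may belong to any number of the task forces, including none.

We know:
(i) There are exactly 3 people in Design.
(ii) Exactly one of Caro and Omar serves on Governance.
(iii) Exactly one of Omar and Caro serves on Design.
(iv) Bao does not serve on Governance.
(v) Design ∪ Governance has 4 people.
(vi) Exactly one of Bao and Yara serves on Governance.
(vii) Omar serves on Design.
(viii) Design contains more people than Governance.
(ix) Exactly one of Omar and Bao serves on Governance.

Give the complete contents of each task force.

Governance = {Omar, Yara}; Design = {Bao, Omar, Wen}

From (iv): Bao ∉ Governance.
From (vii): Omar ∈ Design.
(iii) (exactly one): Caro ∉ Design.
(vi) (exactly one): Yara ∈ Governance.
(ix) (exactly one): Omar ∈ Governance.
(ii) (exactly one): Caro ∉ Governance.
Suppose Wen ∈ Governance: no assignment then satisfies all the clues, so Wen ∉ Governance.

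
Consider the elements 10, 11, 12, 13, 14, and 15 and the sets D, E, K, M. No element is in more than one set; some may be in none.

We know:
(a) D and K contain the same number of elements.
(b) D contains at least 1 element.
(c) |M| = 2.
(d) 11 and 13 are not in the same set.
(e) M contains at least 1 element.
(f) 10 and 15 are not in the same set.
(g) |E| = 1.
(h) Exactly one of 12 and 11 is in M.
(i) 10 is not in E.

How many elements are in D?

1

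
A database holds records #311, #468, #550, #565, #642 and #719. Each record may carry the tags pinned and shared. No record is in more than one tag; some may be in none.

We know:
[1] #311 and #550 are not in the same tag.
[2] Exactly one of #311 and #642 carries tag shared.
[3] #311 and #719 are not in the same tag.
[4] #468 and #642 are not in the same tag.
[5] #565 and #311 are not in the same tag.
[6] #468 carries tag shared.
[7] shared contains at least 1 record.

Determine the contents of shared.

shared = {#311, #468}

From (6): #468 ∈ shared.
(4): #642 ∉ shared.
(2) (exactly one): #311 ∈ shared.
(3): #719 ∉ shared.
(5): #565 ∉ shared.
(1): #550 ∉ shared.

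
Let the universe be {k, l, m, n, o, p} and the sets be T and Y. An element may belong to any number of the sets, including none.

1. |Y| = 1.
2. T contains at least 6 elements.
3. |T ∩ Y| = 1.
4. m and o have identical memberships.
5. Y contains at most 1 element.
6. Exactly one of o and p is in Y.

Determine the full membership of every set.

T = {k, l, m, n, o, p}; Y = {p}

(2): only 6 candidates remain for T, so all are in.
Suppose k ∈ Y: no assignment then satisfies all the clues, so k ∉ Y.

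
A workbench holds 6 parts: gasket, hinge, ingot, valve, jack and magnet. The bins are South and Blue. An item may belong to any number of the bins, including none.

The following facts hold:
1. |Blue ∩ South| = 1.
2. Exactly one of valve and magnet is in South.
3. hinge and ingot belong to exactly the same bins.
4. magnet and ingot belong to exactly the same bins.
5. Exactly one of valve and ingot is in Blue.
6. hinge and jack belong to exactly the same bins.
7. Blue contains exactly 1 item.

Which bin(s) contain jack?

jack: none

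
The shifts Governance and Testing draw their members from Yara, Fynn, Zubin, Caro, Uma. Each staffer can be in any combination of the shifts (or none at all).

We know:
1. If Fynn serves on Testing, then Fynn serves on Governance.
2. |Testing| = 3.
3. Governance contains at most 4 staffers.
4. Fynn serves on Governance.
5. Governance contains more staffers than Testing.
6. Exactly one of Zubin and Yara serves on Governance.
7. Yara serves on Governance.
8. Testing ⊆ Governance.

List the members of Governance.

From (4): Fynn ∈ Governance.
From (7): Yara ∈ Governance.
(6) (exactly one): Zubin ∉ Governance.
(8) contrapositive: Zubin ∉ Testing.
Suppose Caro ∉ Governance: no assignment then satisfies all the clues, so Caro ∈ Governance.

Governance = {Caro, Fynn, Uma, Yara}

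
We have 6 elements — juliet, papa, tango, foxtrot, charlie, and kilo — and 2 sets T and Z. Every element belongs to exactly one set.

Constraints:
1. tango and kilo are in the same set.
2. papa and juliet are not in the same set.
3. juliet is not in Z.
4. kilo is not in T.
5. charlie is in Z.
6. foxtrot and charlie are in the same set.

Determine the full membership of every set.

T = {juliet}; Z = {charlie, foxtrot, kilo, papa, tango}

From (3): juliet ∉ Z.
From (4): kilo ∉ T.
From (5): charlie ∈ Z.
(1): tango matches kilo: tango ∉ T.
(6): foxtrot matches charlie: foxtrot ∉ T.
(6): foxtrot matches charlie: foxtrot ∈ Z.
Only one set left: juliet ∈ T.
Only one set left: tango ∈ Z.
Only one set left: kilo ∈ Z.
(2): papa ∉ T.
Only one set left: papa ∈ Z.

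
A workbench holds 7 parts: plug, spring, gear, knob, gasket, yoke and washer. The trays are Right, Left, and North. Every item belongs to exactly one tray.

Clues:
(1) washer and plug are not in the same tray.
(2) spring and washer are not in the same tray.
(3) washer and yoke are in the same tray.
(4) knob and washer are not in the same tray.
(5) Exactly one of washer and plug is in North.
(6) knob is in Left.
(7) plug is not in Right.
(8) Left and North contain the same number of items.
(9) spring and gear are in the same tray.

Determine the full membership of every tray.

Right = {gasket, gear, spring}; Left = {knob, plug}; North = {washer, yoke}

From (6): knob ∈ Left.
From (7): plug ∉ Right.
(4): washer ∉ Left.
(3): yoke matches washer: yoke ∉ Left.
Suppose plug ∉ Left: no assignment then satisfies all the clues, so plug ∈ Left.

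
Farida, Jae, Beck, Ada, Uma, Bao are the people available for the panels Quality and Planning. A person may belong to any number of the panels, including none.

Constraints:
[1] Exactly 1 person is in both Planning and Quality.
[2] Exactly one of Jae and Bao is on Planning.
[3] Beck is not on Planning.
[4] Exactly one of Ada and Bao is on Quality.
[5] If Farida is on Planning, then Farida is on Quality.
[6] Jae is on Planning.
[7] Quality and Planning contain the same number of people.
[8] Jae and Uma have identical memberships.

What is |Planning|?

3

From (3): Beck ∉ Planning.
From (6): Jae ∈ Planning.
(2) (exactly one): Bao ∉ Planning.
(8): Uma matches Jae: Uma ∈ Planning.
Suppose Farida ∉ Quality: no assignment then satisfies all the clues, so Farida ∈ Quality.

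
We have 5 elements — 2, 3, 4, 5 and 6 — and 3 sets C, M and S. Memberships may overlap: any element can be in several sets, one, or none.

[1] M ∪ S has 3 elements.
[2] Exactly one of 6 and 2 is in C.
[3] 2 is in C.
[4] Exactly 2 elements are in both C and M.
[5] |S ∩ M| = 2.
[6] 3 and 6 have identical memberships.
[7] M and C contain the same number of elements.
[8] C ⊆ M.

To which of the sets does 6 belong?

6: none

From (3): 2 ∈ C.
(2) (exactly one): 6 ∉ C.
(6): 3 matches 6: 3 ∉ C.
(8) with 2 ∈ C: 2 ∈ M.
Suppose 6 ∈ M: no assignment then satisfies all the clues, so 6 ∉ M.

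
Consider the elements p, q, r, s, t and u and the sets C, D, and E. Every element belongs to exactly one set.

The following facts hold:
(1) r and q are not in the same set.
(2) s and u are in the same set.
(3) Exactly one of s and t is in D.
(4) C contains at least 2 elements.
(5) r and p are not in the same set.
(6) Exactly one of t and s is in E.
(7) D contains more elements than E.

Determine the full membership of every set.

C = {p, q}; D = {r, s, u}; E = {t}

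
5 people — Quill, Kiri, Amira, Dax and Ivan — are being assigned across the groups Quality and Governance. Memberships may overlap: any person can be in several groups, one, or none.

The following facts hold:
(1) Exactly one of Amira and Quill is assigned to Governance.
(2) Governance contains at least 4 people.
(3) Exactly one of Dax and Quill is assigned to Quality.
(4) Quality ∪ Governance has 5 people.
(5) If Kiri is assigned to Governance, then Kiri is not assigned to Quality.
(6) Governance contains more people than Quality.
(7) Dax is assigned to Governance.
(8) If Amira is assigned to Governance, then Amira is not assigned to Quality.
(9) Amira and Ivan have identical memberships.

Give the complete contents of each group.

Quality = {Quill}; Governance = {Amira, Dax, Ivan, Kiri}

From (7): Dax ∈ Governance.
Suppose Quill ∉ Quality: no assignment then satisfies all the clues, so Quill ∈ Quality.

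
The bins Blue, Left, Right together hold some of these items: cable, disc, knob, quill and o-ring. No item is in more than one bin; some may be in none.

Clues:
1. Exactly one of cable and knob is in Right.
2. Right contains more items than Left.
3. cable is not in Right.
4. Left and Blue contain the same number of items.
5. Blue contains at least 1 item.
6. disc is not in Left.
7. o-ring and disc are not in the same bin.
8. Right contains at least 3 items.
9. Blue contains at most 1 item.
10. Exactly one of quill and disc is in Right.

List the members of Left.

Left = {cable}

From (3): cable ∉ Right.
From (6): disc ∉ Left.
(1) (exactly one): knob ∈ Right.
Suppose cable ∉ Left: no assignment then satisfies all the clues, so cable ∈ Left.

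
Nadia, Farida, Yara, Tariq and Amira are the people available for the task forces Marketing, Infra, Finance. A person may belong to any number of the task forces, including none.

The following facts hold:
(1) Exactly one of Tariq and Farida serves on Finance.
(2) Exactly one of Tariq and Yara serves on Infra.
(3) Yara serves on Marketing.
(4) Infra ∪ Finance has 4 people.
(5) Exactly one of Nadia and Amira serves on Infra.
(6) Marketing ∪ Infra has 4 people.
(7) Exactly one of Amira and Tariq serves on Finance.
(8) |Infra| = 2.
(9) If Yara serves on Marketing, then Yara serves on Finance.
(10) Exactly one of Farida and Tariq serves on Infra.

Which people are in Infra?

Infra = {Amira, Tariq}

From (3): Yara ∈ Marketing.
(9): Yara ∈ Finance.
Suppose Nadia ∈ Infra: no assignment then satisfies all the clues, so Nadia ∉ Infra.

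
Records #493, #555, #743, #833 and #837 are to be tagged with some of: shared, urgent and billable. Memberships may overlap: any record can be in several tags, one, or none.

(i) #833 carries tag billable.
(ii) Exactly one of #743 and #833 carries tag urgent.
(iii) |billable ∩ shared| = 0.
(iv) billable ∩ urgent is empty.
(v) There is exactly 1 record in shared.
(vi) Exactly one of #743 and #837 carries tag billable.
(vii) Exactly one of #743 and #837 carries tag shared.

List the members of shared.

shared = {#743}

From (i): #833 ∈ billable.
(iv) (disjoint): #833 ∉ urgent.
(ii) (exactly one): #743 ∈ urgent.
(iv) (disjoint): #743 ∉ billable.
(vi) (exactly one): #837 ∈ billable.
(iv) (disjoint): #837 ∉ urgent.
Suppose #493 ∈ shared: no assignment then satisfies all the clues, so #493 ∉ shared.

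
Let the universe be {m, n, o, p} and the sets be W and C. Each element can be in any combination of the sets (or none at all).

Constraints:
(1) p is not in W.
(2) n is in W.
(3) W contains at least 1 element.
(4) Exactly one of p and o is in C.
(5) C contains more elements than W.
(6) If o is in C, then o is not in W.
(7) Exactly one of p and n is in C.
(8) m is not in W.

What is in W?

W = {n}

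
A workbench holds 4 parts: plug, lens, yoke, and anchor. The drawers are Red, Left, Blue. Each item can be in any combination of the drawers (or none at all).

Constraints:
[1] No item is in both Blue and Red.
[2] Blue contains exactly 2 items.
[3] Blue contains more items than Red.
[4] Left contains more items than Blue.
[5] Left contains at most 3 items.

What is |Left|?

3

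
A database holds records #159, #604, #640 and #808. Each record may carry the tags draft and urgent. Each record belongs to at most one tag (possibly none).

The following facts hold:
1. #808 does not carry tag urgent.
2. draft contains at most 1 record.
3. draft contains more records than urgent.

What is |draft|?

1

From (1): #808 ∉ urgent.
Suppose #159 ∈ urgent: no assignment then satisfies all the clues, so #159 ∉ urgent.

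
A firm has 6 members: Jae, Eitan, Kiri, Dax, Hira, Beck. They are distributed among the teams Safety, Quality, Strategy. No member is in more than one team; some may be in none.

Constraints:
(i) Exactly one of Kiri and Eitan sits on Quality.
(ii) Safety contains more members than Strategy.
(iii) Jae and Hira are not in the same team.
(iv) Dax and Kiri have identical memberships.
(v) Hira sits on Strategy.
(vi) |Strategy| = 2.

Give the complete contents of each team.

From (v): Hira ∈ Strategy.
(iii): Jae ∉ Strategy.
Suppose Jae ∉ Safety: no assignment then satisfies all the clues, so Jae ∈ Safety.

Safety = {Dax, Jae, Kiri}; Quality = {Eitan}; Strategy = {Beck, Hira}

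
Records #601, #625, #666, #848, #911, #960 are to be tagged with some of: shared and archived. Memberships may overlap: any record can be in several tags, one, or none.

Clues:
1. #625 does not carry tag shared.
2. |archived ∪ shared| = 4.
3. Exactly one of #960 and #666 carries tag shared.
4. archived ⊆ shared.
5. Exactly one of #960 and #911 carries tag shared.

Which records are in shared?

shared = {#601, #666, #848, #911}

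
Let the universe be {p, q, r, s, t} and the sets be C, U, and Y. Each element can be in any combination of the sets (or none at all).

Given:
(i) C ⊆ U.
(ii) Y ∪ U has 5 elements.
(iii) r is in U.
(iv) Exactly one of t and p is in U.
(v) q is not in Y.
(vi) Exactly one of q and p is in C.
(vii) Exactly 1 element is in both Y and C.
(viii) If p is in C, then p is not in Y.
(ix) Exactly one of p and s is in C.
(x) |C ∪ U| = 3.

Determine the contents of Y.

From (iii): r ∈ U.
From (v): q ∉ Y.
Suppose p ∈ Y: no assignment then satisfies all the clues, so p ∉ Y.

Y = {r, s, t}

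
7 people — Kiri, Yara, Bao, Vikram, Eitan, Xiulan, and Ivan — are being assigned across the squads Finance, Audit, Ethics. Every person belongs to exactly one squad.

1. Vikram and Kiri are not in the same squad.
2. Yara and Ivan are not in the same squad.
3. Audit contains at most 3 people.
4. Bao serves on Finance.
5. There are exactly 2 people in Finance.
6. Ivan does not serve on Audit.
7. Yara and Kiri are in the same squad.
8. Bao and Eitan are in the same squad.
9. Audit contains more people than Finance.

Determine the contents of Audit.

Audit = {Kiri, Xiulan, Yara}

From (4): Bao ∈ Finance.
From (6): Ivan ∉ Audit.
(8): Eitan matches Bao: Eitan ∈ Finance.
(5): Finance already has 2, so the rest are out.
Only one squad left: Ivan ∈ Ethics.
(2): Yara ∉ Ethics.
(7): Kiri matches Yara: Kiri ∉ Ethics.
Only one squad left: Kiri ∈ Audit.
Only one squad left: Yara ∈ Audit.
(1): Vikram ∉ Audit.
Only one squad left: Vikram ∈ Ethics.
Suppose Xiulan ∉ Audit: no assignment then satisfies all the clues, so Xiulan ∈ Audit.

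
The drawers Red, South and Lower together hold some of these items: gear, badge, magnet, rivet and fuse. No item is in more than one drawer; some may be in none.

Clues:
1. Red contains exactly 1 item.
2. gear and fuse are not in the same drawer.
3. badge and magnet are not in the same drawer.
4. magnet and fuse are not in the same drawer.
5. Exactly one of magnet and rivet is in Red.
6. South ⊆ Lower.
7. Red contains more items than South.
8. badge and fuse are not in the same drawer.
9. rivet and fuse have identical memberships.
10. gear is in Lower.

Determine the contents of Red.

Red = {magnet}

From (10): gear ∈ Lower.
(2): fuse ∉ Lower.
(6) contrapositive: fuse ∉ South.
(9): rivet matches fuse: rivet ∉ South.
(9): rivet matches fuse: rivet ∉ Lower.
Suppose badge ∈ Red: no assignment then satisfies all the clues, so badge ∉ Red.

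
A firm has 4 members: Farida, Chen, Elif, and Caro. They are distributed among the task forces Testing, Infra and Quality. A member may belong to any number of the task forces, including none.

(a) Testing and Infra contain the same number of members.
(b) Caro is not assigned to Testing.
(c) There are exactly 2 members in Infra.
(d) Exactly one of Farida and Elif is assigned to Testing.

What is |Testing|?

2

From (b): Caro ∉ Testing.
Suppose Chen ∉ Testing: no assignment then satisfies all the clues, so Chen ∈ Testing.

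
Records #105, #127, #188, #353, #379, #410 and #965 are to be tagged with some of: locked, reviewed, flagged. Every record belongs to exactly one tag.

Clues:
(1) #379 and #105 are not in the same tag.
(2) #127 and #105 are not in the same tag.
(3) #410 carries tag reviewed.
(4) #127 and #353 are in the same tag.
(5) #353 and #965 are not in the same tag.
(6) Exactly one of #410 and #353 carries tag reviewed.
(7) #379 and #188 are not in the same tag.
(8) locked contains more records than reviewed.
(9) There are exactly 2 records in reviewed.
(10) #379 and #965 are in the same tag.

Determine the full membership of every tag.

locked = {#127, #188, #353}; reviewed = {#105, #410}; flagged = {#379, #965}

From (3): #410 ∈ reviewed.
(6) (exactly one): #353 ∉ reviewed.
(4): #127 matches #353: #127 ∉ reviewed.
Suppose #105 ∈ locked: no assignment then satisfies all the clues, so #105 ∉ locked.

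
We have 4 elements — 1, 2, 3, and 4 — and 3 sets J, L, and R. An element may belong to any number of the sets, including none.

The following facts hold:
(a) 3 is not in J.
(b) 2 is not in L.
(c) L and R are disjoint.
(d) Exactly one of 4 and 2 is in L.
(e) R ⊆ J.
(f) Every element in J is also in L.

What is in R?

R = {}

From (a): 3 ∉ J.
From (b): 2 ∉ L.
(d) (exactly one): 4 ∈ L.
(e) contrapositive: 3 ∉ R.
(f) contrapositive: 2 ∉ J.
(c) (disjoint): 4 ∉ R.
(e) contrapositive: 2 ∉ R.
Suppose 1 ∈ R: no assignment then satisfies all the clues, so 1 ∉ R.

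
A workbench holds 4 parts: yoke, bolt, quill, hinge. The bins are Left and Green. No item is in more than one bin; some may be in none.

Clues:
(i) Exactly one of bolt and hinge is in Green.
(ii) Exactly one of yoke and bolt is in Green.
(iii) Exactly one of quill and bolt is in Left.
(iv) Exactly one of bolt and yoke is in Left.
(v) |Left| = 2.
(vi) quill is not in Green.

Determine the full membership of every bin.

Left = {quill, yoke}; Green = {bolt}

From (vi): quill ∉ Green.
Suppose yoke ∉ Left: no assignment then satisfies all the clues, so yoke ∈ Left.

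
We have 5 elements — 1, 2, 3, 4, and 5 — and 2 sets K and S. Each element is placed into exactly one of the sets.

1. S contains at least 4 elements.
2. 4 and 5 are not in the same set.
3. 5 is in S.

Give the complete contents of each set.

K = {4}; S = {1, 2, 3, 5}

From (3): 5 ∈ S.
(2): 4 ∉ S.
Only one set left: 4 ∈ K.
(1): only 4 candidates remain for S, so all are in.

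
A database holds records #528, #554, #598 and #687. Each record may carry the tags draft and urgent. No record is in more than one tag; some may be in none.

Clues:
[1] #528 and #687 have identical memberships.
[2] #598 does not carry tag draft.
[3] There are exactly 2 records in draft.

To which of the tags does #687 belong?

From (2): #598 ∉ draft.
Suppose #687 ∉ draft: no assignment then satisfies all the clues, so #687 ∈ draft.

#687: draft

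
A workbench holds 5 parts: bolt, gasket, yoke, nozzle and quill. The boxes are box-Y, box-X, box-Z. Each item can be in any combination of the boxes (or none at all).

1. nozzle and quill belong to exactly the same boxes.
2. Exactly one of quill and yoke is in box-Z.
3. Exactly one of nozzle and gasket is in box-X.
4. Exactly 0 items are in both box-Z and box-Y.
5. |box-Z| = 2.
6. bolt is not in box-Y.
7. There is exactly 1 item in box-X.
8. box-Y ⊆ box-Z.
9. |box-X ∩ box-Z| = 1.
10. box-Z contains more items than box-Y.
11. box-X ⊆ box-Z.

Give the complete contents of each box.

box-Y = {}; box-X = {gasket}; box-Z = {gasket, yoke}

From (6): bolt ∉ box-Y.
Suppose bolt ∈ box-X: no assignment then satisfies all the clues, so bolt ∉ box-X.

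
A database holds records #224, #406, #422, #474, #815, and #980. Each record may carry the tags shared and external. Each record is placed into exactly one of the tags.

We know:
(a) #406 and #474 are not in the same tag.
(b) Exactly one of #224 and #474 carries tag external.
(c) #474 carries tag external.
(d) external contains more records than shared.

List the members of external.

external = {#422, #474, #815, #980}

From (c): #474 ∈ external.
(a): #406 ∉ external.
(b) (exactly one): #224 ∉ external.
Only one tag left: #224 ∈ shared.
Only one tag left: #406 ∈ shared.
Suppose #422 ∉ external: no assignment then satisfies all the clues, so #422 ∈ external.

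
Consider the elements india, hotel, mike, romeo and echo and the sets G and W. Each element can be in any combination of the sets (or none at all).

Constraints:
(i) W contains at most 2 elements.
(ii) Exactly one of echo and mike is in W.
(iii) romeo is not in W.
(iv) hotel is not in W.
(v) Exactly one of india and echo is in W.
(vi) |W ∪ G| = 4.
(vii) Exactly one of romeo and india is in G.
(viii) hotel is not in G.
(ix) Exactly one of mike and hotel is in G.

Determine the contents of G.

G = {echo, mike, romeo}

From (iii): romeo ∉ W.
From (iv): hotel ∉ W.
From (viii): hotel ∉ G.
(ix) (exactly one): mike ∈ G.
Suppose india ∈ G: no assignment then satisfies all the clues, so india ∉ G.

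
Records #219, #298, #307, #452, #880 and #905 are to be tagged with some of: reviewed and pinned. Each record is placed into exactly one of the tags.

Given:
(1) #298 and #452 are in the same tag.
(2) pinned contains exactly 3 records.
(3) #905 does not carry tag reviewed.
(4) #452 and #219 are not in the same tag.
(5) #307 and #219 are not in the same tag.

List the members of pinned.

pinned = {#219, #880, #905}

From (3): #905 ∉ reviewed.
Only one tag left: #905 ∈ pinned.
Suppose #219 ∉ pinned: no assignment then satisfies all the clues, so #219 ∈ pinned.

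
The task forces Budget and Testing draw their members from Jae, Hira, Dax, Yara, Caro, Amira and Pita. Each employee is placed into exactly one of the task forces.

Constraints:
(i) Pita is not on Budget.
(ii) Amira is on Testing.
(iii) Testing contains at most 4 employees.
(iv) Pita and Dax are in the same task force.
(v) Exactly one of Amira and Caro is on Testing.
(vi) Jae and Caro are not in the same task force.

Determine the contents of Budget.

From (i): Pita ∉ Budget.
From (ii): Amira ∈ Testing.
(iv): Dax matches Pita: Dax ∉ Budget.
(v) (exactly one): Caro ∉ Testing.
Only one task force left: Dax ∈ Testing.
Only one task force left: Caro ∈ Budget.
Only one task force left: Pita ∈ Testing.
(vi): Jae ∉ Budget.
Only one task force left: Jae ∈ Testing.
(iii): Testing already has 4, so the rest are out.
Only one task force left: Hira ∈ Budget.
Only one task force left: Yara ∈ Budget.

Budget = {Caro, Hira, Yara}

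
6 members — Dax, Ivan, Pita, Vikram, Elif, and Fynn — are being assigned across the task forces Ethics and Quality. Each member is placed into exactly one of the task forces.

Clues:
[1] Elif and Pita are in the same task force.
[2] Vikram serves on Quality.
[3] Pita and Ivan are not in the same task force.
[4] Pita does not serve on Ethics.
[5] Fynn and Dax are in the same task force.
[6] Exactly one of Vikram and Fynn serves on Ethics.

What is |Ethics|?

3

From (2): Vikram ∈ Quality.
From (4): Pita ∉ Ethics.
(1): Elif matches Pita: Elif ∉ Ethics.
(6) (exactly one): Fynn ∈ Ethics.
Only one task force left: Pita ∈ Quality.
Only one task force left: Elif ∈ Quality.
(3): Ivan ∉ Quality.
(5): Dax matches Fynn: Dax ∈ Ethics.
Only one task force left: Ivan ∈ Ethics.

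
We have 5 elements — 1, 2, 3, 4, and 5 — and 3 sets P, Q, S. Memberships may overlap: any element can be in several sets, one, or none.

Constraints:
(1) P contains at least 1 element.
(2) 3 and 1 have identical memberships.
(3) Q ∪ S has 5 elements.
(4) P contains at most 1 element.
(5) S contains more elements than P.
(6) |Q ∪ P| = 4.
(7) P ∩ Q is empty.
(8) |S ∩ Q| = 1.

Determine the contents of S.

S = {2, 4, 5}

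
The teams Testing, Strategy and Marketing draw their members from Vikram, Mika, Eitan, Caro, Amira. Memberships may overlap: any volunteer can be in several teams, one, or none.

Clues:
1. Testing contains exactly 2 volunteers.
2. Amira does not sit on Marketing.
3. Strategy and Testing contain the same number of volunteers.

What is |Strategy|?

2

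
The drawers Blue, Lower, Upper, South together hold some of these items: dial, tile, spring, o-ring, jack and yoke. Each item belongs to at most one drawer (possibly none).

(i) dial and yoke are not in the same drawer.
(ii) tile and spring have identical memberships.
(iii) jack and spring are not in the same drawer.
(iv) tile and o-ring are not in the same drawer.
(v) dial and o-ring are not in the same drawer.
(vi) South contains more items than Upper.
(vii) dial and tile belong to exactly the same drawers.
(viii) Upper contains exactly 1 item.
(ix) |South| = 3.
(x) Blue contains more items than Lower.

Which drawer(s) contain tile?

tile: South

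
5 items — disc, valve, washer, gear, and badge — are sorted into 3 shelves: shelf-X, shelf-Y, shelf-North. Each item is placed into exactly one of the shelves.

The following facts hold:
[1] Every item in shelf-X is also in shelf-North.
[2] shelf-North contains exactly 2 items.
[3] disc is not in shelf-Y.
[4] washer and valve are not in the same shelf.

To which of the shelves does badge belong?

badge: shelf-Y

From (3): disc ∉ shelf-Y.
Suppose badge ∈ shelf-X: no assignment then satisfies all the clues, so badge ∉ shelf-X.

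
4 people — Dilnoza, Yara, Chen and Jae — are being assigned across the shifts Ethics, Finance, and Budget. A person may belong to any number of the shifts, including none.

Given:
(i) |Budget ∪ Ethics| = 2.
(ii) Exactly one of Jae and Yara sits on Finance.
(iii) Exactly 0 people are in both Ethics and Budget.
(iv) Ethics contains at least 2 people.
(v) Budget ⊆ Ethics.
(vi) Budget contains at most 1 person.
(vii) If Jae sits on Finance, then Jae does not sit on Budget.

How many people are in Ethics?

2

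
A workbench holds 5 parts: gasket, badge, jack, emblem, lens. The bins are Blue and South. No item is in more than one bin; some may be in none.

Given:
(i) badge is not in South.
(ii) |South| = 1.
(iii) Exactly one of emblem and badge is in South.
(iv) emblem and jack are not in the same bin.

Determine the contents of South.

From (i): badge ∉ South.
(iii) (exactly one): emblem ∈ South.
(iv): jack ∉ South.
(ii): South already has 1, so the rest are out.

South = {emblem}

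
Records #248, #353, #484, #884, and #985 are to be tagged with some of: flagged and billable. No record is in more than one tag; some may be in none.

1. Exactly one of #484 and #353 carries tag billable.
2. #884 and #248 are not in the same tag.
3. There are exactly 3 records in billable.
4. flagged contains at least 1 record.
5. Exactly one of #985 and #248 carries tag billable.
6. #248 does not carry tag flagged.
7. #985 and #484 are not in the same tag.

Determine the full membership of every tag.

flagged = {#484}; billable = {#353, #884, #985}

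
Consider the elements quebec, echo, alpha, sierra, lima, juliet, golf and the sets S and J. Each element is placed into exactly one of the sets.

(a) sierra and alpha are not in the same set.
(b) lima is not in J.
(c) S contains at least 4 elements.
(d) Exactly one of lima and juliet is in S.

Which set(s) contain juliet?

From (b): lima ∉ J.
Only one set left: lima ∈ S.
(d) (exactly one): juliet ∉ S.
Only one set left: juliet ∈ J.

juliet: J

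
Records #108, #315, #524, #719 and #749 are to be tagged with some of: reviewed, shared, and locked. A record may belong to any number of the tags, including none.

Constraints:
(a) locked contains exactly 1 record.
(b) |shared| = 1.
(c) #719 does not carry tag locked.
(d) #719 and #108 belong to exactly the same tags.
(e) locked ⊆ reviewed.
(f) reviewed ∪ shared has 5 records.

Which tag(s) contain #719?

From (c): #719 ∉ locked.
(d): #108 matches #719: #108 ∉ locked.
Suppose #719 ∉ reviewed: no assignment then satisfies all the clues, so #719 ∈ reviewed.

#719: reviewed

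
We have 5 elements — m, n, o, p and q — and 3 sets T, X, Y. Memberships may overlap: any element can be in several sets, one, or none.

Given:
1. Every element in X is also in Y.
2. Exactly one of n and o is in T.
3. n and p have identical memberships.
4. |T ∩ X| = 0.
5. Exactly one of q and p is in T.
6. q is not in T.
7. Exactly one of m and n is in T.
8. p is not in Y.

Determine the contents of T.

T = {n, p}

From (6): q ∉ T.
From (8): p ∉ Y.
(1) contrapositive: p ∉ X.
(3): n matches p: n ∉ X.
(3): n matches p: n ∉ Y.
(5) (exactly one): p ∈ T.
(3): n matches p: n ∈ T.
(7) (exactly one): m ∉ T.
(2) (exactly one): o ∉ T.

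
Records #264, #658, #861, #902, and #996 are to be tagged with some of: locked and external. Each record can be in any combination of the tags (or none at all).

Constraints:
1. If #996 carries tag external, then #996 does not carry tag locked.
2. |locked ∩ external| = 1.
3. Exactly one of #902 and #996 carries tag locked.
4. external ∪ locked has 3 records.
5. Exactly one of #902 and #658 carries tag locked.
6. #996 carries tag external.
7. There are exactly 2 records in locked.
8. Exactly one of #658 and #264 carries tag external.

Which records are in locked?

locked = {#264, #902}

From (6): #996 ∈ external.
(1): #996 ∉ locked.
(3) (exactly one): #902 ∈ locked.
(5) (exactly one): #658 ∉ locked.
Suppose #264 ∉ locked: no assignment then satisfies all the clues, so #264 ∈ locked.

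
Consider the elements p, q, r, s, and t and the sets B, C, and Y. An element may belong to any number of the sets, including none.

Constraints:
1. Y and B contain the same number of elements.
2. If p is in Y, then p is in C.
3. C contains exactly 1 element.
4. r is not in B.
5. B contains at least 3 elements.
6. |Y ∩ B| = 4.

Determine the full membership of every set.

B = {p, q, s, t}; C = {p}; Y = {p, q, s, t}

From (4): r ∉ B.
Suppose p ∉ B: no assignment then satisfies all the clues, so p ∈ B.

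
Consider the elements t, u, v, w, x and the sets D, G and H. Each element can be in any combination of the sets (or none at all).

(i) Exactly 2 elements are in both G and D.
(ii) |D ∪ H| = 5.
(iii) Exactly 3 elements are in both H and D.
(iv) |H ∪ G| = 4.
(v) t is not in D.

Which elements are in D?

D = {u, v, w, x}

From (v): t ∉ D.
Suppose u ∉ D: no assignment then satisfies all the clues, so u ∈ D.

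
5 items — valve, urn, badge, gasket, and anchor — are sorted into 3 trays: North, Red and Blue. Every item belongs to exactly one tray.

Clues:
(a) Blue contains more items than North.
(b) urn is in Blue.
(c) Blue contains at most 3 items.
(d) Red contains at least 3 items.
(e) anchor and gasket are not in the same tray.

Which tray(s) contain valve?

valve: Red

From (b): urn ∈ Blue.
Suppose valve ∈ North: no assignment then satisfies all the clues, so valve ∉ North.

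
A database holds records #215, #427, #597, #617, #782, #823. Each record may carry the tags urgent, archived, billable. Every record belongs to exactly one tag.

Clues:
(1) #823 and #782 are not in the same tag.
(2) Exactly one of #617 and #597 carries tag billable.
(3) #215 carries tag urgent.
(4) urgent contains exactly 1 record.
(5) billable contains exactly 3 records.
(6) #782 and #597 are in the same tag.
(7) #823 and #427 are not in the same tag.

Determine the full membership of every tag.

urgent = {#215}; archived = {#617, #823}; billable = {#427, #597, #782}

From (3): #215 ∈ urgent.
(4): urgent already has 1, so the rest are out.
Suppose #427 ∈ archived: no assignment then satisfies all the clues, so #427 ∉ archived.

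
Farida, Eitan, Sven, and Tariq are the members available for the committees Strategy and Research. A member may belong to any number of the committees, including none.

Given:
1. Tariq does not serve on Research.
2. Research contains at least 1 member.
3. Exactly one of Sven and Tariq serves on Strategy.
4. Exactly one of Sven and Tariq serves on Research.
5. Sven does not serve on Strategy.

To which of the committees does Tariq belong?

Tariq: Strategy

From (1): Tariq ∉ Research.
From (5): Sven ∉ Strategy.
(3) (exactly one): Tariq ∈ Strategy.
(4) (exactly one): Sven ∈ Research.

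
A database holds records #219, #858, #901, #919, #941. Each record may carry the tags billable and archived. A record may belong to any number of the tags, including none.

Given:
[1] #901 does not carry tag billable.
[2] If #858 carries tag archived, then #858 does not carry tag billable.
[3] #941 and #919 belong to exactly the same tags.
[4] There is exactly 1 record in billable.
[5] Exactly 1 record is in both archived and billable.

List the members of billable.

billable = {#219}

From (1): #901 ∉ billable.
Suppose #219 ∉ billable: no assignment then satisfies all the clues, so #219 ∈ billable.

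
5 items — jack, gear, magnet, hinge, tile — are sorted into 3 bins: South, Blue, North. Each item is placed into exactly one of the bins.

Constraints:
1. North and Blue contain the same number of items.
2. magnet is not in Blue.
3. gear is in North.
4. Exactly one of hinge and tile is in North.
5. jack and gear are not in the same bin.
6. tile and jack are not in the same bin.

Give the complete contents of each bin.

South = {magnet}; Blue = {hinge, jack}; North = {gear, tile}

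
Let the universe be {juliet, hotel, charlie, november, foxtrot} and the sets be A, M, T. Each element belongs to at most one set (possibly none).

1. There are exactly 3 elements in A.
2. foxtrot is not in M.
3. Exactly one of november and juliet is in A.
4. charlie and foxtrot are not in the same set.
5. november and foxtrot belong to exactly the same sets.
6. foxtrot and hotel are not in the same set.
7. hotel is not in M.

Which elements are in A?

A = {charlie, hotel, juliet}

From (2): foxtrot ∉ M.
From (7): hotel ∉ M.
(5): november matches foxtrot: november ∉ M.
Suppose juliet ∉ A: no assignment then satisfies all the clues, so juliet ∈ A.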